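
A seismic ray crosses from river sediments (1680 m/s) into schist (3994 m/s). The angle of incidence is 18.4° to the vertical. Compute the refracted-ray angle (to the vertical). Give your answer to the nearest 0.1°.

48.6°

sin θ₁/V₁ = sin θ₂/V₂ ⇒ sin θ₂ = 3994·sin 18.4°/1680 = 3994·0.3156/1680 = 0.7504.
θ₂ = sin⁻¹(0.7504) = 48.63° (from vertical).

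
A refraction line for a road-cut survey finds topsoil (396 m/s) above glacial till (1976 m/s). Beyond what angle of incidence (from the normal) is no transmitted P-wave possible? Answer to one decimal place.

At critical incidence the refracted ray runs along the interface (θ₂ = 90°), so sin θ_c = V₁/V₂.
θ_c = arcsin(396/1976) = arcsin 0.2004 = 11.56°.

11.6°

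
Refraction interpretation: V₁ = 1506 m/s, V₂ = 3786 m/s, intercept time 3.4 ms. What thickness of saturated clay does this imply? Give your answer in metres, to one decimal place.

h = tᵢ·V₁·V₂ / (2·√(V₂²−V₁²)).
√(V₂²−V₁²) = √(3786² − 1506²) = 3473.6 m/s.
h = 0.0034 s × 1506 × 3786 / (2 × 3473.6) = 2.79 m.

2.8 m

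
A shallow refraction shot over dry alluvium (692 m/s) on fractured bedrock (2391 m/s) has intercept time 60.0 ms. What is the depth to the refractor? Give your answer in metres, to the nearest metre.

22 m

h = tᵢ·V₁·V₂ / (2·√(V₂²−V₁²)).
√(V₂²−V₁²) = √(2391² − 692²) = 2288.7 m/s.
h = 0.06 s × 692 × 2391 / (2 × 2288.7) = 21.69 m.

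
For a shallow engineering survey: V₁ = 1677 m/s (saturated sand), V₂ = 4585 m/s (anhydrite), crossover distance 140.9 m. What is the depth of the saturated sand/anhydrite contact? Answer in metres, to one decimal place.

h = (x_cross/2)·√((V₂−V₁)/(V₂+V₁)).
(V₂−V₁)/(V₂+V₁) = (4585−1677)/(4585+1677) = 0.4644; √ = 0.6815.
h = (140.9/2)·0.6815 = 48.01 m.

48.0 m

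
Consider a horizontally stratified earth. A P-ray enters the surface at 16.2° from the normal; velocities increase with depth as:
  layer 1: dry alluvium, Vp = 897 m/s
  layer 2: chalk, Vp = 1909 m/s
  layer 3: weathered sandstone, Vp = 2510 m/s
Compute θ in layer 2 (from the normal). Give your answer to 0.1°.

Ray parameter p = sin 16.2° / 897 = 3.1103e-04 s/m.
sin θ_2 = p·V_2 = 3.1103e-04 × 1909 = 0.5938.
θ_2 = 36.42° from the vertical.

36.4°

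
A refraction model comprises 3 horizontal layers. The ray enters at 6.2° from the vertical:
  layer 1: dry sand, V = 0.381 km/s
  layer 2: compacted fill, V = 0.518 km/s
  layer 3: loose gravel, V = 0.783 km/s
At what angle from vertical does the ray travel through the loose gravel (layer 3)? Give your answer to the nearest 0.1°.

Snell's law across each interface conserves sin θ / V, so sin θ_3 = V_3·sin θ₁/V₁.
sin θ_3 = 0.783 × sin 6.2° / 0.381 = 0.2220.
θ_3 = 12.82° from the vertical.

12.8°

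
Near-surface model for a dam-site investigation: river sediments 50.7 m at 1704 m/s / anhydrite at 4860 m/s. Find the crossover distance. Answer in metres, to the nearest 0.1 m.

x_cross = 2h·√((V₂+V₁)/(V₂−V₁)).
(V₂+V₁)/(V₂−V₁) = (4860+1704)/(4860−1704) = 2.0798; √ = 1.4422.
x_cross = 2·50.7·1.4422 = 146.24 m.

146.2 m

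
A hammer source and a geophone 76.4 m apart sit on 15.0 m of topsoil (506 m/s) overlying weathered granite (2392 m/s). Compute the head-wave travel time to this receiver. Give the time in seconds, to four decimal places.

0.0899 s

θ_c = arcsin(V₁/V₂) = arcsin(506/2392) = 12.21°, cos θ_c = 0.9774.
Intercept time tᵢ = 2h cos θ_c / V₁ = 2·15.0·0.9774/506 = 0.05795 s.
t = x/V₂ + tᵢ = 76.4/2392 + 0.05795 = 0.08989 s.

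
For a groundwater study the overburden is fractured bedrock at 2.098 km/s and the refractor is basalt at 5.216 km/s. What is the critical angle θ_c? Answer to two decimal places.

Critical incidence: sin θ_c = V₁/V₂ = 2.098/5.216 = 0.4022.
θ_c = arcsin 0.4022 = 23.72°.

23.72°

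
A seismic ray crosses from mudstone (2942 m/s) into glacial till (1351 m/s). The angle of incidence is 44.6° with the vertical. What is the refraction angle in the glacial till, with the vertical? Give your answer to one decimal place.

Snell's law: sin θ₂ = (V₂/V₁)·sin θ₁ = (1351/2942)·sin 44.6° = 0.3224.
θ₂ = arcsin 0.3224 = 18.81° from the normal.

18.8°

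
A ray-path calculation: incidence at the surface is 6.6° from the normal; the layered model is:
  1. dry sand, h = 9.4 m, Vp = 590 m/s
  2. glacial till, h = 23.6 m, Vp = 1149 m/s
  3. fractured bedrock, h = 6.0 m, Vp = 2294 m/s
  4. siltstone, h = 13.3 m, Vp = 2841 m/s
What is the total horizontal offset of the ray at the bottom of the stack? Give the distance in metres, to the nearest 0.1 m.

18.3 m

p = sin θ₁/V₁ = sin 6.6°/590 = 1.9481e-04 s/m is conserved through the stack.
Layer 1: θ = 6.60°; offset = 9.4·tan 6.60° = 1.088 m.
Layer 2: sin θ = p·1149 = 0.2238 → θ = 12.93°; offset = 23.6·tan 12.93° = 5.420 m.
Layer 3: sin θ = p·2294 = 0.4469 → θ = 26.54°; offset = 6.0·tan 26.54° = 2.997 m.
Layer 4: sin θ = p·2841 = 0.5535 → θ = 33.60°; offset = 13.3·tan 33.60° = 8.838 m.
Total horizontal offset = 18.343 m.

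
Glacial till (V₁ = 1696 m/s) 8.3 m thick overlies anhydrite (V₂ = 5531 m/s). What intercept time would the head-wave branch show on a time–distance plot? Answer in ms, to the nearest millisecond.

θ_c = arcsin(V₁/V₂) = arcsin(1696/5531) = 17.86°; cos θ_c = 0.9518.
tᵢ = 2h·cos θ_c / V₁ = 2·8.3·0.9518 / 1696 = 0.00932 s.

9 ms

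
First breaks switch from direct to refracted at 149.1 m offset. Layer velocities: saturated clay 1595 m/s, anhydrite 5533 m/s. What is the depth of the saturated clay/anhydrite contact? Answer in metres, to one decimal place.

55.4 m

h = (x_cross/2)·√((V₂−V₁)/(V₂+V₁)).
(V₂−V₁)/(V₂+V₁) = (5533−1595)/(5533+1595) = 0.5525; √ = 0.7433.
h = (149.1/2)·0.7433 = 55.41 m.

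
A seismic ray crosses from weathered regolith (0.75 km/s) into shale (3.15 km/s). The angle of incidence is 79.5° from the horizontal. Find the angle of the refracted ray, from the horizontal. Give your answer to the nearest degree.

Angle from the normal: 90° − 79.5° = 10.5°.
sin θ₁/V₁ = sin θ₂/V₂ ⇒ sin θ₂ = 3.15·sin 10.5°/0.75 = 3.15·0.1822/0.75 = 0.7654.
θ₂ = arcsin 0.7654 = 49.94° from the normal.
From the interface: 90° − 49.94° = 40.06°.

40°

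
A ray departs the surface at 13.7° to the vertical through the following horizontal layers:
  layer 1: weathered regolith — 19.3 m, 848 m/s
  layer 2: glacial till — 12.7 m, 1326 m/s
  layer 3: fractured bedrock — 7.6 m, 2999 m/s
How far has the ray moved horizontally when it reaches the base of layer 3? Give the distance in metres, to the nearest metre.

p = sin θ₁/V₁ = sin 13.7°/848 = 2.7929e-04 s/m is conserved through the stack.
Layer 1: θ = 13.70°; offset = 19.3·tan 13.70° = 4.705 m.
Layer 2: sin θ = p·1326 = 0.3703 → θ = 21.74°; offset = 12.7·tan 21.74° = 5.063 m.
Layer 3: sin θ = p·2999 = 0.8376 → θ = 56.89°; offset = 7.6·tan 56.89° = 11.652 m.
Σ offsets = 21.421 m.

21 m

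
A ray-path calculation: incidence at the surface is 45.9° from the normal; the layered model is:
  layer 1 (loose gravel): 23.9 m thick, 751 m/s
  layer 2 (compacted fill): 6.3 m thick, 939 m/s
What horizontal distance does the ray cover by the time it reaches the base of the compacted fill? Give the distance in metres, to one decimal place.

Ray parameter p = sin 45.9° / 751 m/s = 9.5623e-04 s/m.
Layer 1: θ = 45.90°; offset = 23.9·tan 45.90° = 24.663 m.
Layer 2: sin θ = p·939 = 0.8979 → θ = 63.88°; offset = 6.3·tan 63.88° = 12.850 m.
Total horizontal offset = 37.513 m.

37.5 m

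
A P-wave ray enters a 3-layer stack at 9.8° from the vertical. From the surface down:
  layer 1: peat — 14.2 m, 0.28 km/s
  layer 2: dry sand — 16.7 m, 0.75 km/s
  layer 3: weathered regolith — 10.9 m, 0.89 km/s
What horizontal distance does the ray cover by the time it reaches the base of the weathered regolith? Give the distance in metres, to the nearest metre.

18 m

Apply Snell's law at each interface; in layer i the horizontal offset is hᵢ·tan θᵢ.
Layer 1: θ = 9.80°; offset = 14.2·tan 9.80° = 2.453 m.
Layer 2: sin θ = 0.75·sin 9.8°/0.28 = 0.4559, θ = 27.12°; offset = 16.7·tan 27.12° = 8.555 m.
Layer 3: sin θ = 0.89·sin 9.8°/0.28 = 0.5410, θ = 32.75°; offset = 10.9·tan 32.75° = 7.012 m.
Σ offsets = 18.019 m.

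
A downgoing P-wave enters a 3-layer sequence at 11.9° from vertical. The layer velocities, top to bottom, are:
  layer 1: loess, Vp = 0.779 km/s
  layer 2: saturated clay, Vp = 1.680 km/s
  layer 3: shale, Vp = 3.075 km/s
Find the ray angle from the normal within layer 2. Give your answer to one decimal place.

Ray parameter p = sin 11.9° / 0.779 = 2.6470e-01 s/km.
sin θ_2 = p·V_2 = 2.6470e-01 × 1.680 = 0.4447.
θ_2 = 26.40° from the vertical.

26.4°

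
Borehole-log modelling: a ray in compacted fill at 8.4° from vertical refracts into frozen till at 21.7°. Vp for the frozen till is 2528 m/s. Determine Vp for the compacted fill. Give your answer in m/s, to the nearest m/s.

999 m/s

sin 8.4° = 0.1461; sin 21.7° = 0.3697.
V₁ = V₂·(sin θ₁/sin θ₂) = 2528·(0.1461/0.3697) = 998.79 m/s.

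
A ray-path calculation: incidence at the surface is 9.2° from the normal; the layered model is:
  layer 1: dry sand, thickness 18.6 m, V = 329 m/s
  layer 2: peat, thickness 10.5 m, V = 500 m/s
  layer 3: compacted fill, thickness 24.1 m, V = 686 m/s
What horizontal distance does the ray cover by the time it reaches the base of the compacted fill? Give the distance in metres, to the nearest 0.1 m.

Ray parameter p = sin 9.2° / 329 m/s = 4.8596e-04 s/m.
Layer 1: θ = 9.20°; offset = 18.6·tan 9.20° = 3.013 m.
Layer 2: sin θ = p·500 = 0.2430 → θ = 14.06°; offset = 10.5·tan 14.06° = 2.630 m.
Layer 3: sin θ = p·686 = 0.3334 → θ = 19.47°; offset = 24.1·tan 19.47° = 8.522 m.
Summing the layer offsets gives 14.164 m.

14.2 m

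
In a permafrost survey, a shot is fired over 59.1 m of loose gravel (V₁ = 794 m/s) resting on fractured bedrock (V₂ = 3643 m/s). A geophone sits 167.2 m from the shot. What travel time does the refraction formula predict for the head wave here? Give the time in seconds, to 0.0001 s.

t = x/V₂ + 2h·√(V₂²−V₁²)/(V₁V₂).
√(V₂²−V₁²) = √(3643²−794²) = 3555.4 m/s; delay term = 2·59.1·3555.4/(794·3643) = 0.14529 s.
t = 167.2/3643 + 0.14529 = 0.19118 s.

0.1912 s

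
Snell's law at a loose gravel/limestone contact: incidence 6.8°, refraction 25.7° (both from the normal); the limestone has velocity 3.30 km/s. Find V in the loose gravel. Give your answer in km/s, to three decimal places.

0.901 km/s

Snell's law: sin 6.8°/V₁ = sin 25.7°/V₂.
V₁ = V₂·sin 6.8°/sin 25.7° = 3.30 × 0.2730 = 0.901 km/s.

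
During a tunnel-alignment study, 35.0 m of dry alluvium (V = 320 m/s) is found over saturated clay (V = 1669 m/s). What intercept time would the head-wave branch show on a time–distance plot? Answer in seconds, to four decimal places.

0.2147 s

tᵢ = 2h·√(V₂²−V₁²)/(V₁V₂).
√(V₂²−V₁²) = √(1669²−320²) = 1638.0 m/s.
tᵢ = 2·35.0·1638.0/(320·1669) = 0.21469 s.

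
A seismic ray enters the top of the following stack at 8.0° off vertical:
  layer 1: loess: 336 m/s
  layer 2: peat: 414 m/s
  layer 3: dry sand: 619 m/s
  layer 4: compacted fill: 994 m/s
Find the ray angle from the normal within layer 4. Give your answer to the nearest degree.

24°

Ray parameter p = sin 8.0° / 336 = 4.1421e-04 s/m.
sin θ_4 = p·V_4 = 4.1421e-04 × 994 = 0.4117.
θ_4 = arcsin 0.4117 = 24.31°.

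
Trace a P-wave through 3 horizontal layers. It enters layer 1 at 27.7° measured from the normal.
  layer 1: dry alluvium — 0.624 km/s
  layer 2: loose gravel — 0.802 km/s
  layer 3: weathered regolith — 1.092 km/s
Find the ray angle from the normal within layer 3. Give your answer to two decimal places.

Snell's law across each interface conserves sin θ / V, so sin θ_3 = V_3·sin θ₁/V₁.
sin θ_3 = 1.092 × sin 27.7° / 0.624 = 0.8135.
θ_3 = arcsin 0.8135 = 54.44°.

54.44°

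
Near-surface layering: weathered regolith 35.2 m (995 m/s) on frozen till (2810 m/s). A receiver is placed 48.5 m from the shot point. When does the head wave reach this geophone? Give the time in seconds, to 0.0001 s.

0.0834 s

t = x/V₂ + 2h·√(V₂²−V₁²)/(V₁V₂).
√(V₂²−V₁²) = √(2810²−995²) = 2627.9 m/s; delay term = 2·35.2·2627.9/(995·2810) = 0.06617 s.
t = 48.5/2810 + 0.06617 = 0.08343 s.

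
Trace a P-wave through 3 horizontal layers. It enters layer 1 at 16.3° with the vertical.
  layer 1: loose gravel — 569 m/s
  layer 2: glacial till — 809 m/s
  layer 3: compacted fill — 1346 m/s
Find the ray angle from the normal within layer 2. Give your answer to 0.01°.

Ray parameter p = sin 16.3° / 569 = 4.9326e-04 s/m.
sin θ_2 = p·V_2 = 4.9326e-04 × 809 = 0.3990.
θ_2 = arcsin 0.3990 = 23.52°.

23.52°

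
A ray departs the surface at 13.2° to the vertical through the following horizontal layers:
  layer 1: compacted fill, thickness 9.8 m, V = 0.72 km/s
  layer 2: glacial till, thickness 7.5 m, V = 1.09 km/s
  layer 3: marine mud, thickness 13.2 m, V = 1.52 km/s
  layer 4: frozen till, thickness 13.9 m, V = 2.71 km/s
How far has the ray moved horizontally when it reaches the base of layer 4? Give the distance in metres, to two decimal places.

35.70 m

Ray parameter p = sin 13.2° / 0.72 km/s = 3.1715e-01 s/km.
Layer 1: θ = 13.20°; offset = 9.8·tan 13.20° = 2.2986 m.
Layer 2: sin θ = p·1.09 = 0.3457 → θ = 20.22°; offset = 7.5·tan 20.22° = 2.7631 m.
Layer 3: sin θ = p·1.52 = 0.4821 → θ = 28.82°; offset = 13.2·tan 28.82° = 7.2630 m.
Layer 4: sin θ = p·2.71 = 0.8595 → θ = 59.26°; offset = 13.9·tan 59.26° = 23.3722 m.
Total horizontal offset = 35.6969 m.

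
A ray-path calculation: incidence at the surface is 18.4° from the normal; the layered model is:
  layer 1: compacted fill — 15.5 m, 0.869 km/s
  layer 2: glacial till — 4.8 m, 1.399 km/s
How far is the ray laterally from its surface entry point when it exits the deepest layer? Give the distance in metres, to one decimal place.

Ray parameter p = sin 18.4° / 0.869 km/s = 3.6323e-01 s/km.
Layer 1: θ = 18.40°; offset = 15.5·tan 18.40° = 5.156 m.
Layer 2: sin θ = p·1.399 = 0.5082 → θ = 30.54°; offset = 4.8·tan 30.54° = 2.832 m.
Total horizontal offset = 7.988 m.

8.0 m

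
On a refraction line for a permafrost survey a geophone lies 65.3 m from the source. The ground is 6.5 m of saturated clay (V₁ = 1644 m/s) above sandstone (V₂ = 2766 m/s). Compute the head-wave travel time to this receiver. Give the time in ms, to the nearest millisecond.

θ_c = arcsin(V₁/V₂) = arcsin(1644/2766) = 36.47°, cos θ_c = 0.8042.
Intercept time tᵢ = 2h cos θ_c / V₁ = 2·6.5·0.8042/1644 = 0.00636 s.
t = x/V₂ + tᵢ = 65.3/2766 + 0.00636 = 0.02997 s.

30 ms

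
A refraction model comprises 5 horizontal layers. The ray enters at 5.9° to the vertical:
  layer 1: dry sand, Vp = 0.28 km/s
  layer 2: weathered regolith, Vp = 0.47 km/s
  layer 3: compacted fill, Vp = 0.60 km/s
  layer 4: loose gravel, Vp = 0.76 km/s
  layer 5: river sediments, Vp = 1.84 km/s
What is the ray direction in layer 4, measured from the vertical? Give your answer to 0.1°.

Snell's law across each interface conserves sin θ / V, so sin θ_4 = V_4·sin θ₁/V₁.
sin θ_4 = 0.76 × sin 5.9° / 0.28 = 0.2790.
θ_4 = 16.20° from the vertical.

16.2°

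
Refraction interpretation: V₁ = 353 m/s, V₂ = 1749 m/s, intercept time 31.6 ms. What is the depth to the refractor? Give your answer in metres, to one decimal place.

5.7 m

h = tᵢ·V₁·V₂ / (2·√(V₂²−V₁²)).
√(V₂²−V₁²) = √(1749² − 353²) = 1713.0 m/s.
h = 0.0316 s × 353 × 1749 / (2 × 1713.0) = 5.69 m.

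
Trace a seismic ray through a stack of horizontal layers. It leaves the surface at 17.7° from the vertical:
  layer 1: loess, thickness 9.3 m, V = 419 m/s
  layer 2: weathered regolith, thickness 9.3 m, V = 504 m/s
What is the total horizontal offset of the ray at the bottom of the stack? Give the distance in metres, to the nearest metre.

7 m

Apply Snell's law at each interface; in layer i the horizontal offset is hᵢ·tan θᵢ.
Layer 1: θ = 17.70°; offset = 9.3·tan 17.70° = 2.968 m.
Layer 2: sin θ = 504·sin 17.7°/419 = 0.3657, θ = 21.45°; offset = 9.3·tan 21.45° = 3.654 m.
Total horizontal offset = 6.622 m.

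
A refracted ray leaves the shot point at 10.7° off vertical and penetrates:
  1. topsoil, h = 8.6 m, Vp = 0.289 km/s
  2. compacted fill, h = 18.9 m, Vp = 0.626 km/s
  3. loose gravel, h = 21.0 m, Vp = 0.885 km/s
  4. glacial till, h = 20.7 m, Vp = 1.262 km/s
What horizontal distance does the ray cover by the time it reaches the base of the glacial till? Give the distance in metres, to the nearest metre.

p = sin θ₁/V₁ = sin 10.7°/0.289 = 6.4245e-01 s/km is conserved through the stack.
Layer 1: θ = 10.70°; offset = 8.6·tan 10.70° = 1.625 m.
Layer 2: sin θ = p·0.626 = 0.4022 → θ = 23.71°; offset = 18.9·tan 23.71° = 8.302 m.
Layer 3: sin θ = p·0.885 = 0.5686 → θ = 34.65°; offset = 21.0·tan 34.65° = 14.514 m.
Layer 4: sin θ = p·1.262 = 0.8108 → θ = 54.17°; offset = 20.7·tan 54.17° = 28.670 m.
Total horizontal offset = 53.112 m.

53 m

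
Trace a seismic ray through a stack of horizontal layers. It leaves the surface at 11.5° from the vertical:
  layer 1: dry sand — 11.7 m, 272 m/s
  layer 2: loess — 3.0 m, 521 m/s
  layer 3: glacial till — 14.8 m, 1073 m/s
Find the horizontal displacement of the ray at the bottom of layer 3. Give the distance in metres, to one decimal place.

p = sin θ₁/V₁ = sin 11.5°/272 = 7.3297e-04 s/m is conserved through the stack.
Layer 1: θ = 11.50°; offset = 11.7·tan 11.50° = 2.380 m.
Layer 2: sin θ = p·521 = 0.3819 → θ = 22.45°; offset = 3.0·tan 22.45° = 1.240 m.
Layer 3: sin θ = p·1073 = 0.7865 → θ = 51.86°; offset = 14.8·tan 51.86° = 18.846 m.
Summing the layer offsets gives 22.466 m.

22.5 m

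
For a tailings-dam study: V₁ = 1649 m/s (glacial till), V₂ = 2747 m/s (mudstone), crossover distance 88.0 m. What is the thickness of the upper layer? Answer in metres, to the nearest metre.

22 m

x_cross = 2h·√((V₂+V₁)/(V₂−V₁)) → h = x_cross / (2·√((V₂+V₁)/(V₂−V₁))).
√((V₂+V₁)/(V₂−V₁)) = √((2747+1649)/(2747−1649)) = 2.0009.
h = 88.0 / (2·2.0009) = 21.99 m.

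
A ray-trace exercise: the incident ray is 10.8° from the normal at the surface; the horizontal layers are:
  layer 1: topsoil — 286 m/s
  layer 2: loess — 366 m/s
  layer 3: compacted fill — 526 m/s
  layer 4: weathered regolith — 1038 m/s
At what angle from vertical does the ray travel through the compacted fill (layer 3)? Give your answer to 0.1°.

20.2°

Ray parameter p = sin 10.8° / 286 = 6.5518e-04 s/m.
sin θ_3 = p·V_3 = 6.5518e-04 × 526 = 0.3446.
θ_3 = arcsin 0.3446 = 20.16°.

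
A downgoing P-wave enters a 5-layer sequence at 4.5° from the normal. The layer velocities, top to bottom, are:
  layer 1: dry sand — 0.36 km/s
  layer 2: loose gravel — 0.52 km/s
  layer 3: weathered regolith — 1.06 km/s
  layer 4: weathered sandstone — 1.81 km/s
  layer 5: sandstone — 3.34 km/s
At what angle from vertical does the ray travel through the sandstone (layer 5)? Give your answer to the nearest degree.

Snell's law across each interface conserves sin θ / V, so sin θ_5 = V_5·sin θ₁/V₁.
sin θ_5 = 3.34 × sin 4.5° / 0.36 = 0.7279.
θ_5 = arcsin 0.7279 = 46.71°.

47°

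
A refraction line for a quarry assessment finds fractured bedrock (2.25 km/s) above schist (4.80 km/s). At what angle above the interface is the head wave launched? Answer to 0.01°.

At critical incidence the refracted ray runs along the interface (θ₂ = 90°), so sin θ_c = V₁/V₂.
θ_c = arcsin(2.25/4.80) = arcsin 0.4688 = 27.95°.
Measured from the interface: 90° − 27.95° = 62.05°.

62.05°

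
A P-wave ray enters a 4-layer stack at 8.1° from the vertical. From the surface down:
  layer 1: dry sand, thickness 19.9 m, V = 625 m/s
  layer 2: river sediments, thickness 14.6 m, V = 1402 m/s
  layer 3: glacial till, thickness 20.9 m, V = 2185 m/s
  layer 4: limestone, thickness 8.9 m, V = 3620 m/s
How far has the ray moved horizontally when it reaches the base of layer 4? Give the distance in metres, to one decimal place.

Apply Snell's law at each interface; in layer i the horizontal offset is hᵢ·tan θᵢ.
Layer 1: θ = 8.10°; offset = 19.9·tan 8.10° = 2.832 m.
Layer 2: sin θ = 1402·sin 8.1°/625 = 0.3161, θ = 18.43°; offset = 14.6·tan 18.43° = 4.864 m.
Layer 3: sin θ = 2185·sin 8.1°/625 = 0.4926, θ = 29.51°; offset = 20.9·tan 29.51° = 11.830 m.
Layer 4: sin θ = 3620·sin 8.1°/625 = 0.8161, θ = 54.70°; offset = 8.9·tan 54.70° = 12.568 m.
Total horizontal offset = 32.094 m.

32.1 m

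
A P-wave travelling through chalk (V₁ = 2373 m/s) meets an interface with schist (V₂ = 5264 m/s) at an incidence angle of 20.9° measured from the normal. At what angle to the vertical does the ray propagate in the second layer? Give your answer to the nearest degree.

Snell's law: sin θ₂ = (V₂/V₁)·sin θ₁ = (5264/2373)·sin 20.9° = 0.7913.
θ₂ = sin⁻¹(0.7913) = 52.31° (from vertical).

52°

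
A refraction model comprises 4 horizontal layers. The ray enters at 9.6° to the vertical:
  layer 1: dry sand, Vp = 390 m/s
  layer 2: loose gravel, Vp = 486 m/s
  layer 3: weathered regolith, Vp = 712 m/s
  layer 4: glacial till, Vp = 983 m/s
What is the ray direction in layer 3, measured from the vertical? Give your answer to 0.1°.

17.7°

Ray parameter p = sin 9.6° / 390 = 4.2761e-04 s/m.
sin θ_3 = p·V_3 = 4.2761e-04 × 712 = 0.3045.
θ_3 = arcsin 0.3045 = 17.73°.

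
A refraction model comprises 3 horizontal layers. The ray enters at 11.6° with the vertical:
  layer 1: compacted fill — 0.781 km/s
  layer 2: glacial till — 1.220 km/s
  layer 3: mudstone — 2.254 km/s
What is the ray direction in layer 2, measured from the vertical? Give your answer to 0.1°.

18.3°

Ray parameter p = sin 11.6° / 0.781 = 2.5746e-01 s/km.
sin θ_2 = p·V_2 = 2.5746e-01 × 1.220 = 0.3141.
θ_2 = 18.31° from the vertical.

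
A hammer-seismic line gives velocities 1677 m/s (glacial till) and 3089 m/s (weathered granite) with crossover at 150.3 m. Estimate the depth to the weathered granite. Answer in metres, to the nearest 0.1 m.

x_cross = 2h·√((V₂+V₁)/(V₂−V₁)) → h = x_cross / (2·√((V₂+V₁)/(V₂−V₁))).
√((V₂+V₁)/(V₂−V₁)) = √((3089+1677)/(3089−1677)) = 1.8372.
h = 150.3 / (2·1.8372) = 40.90 m.

40.9 m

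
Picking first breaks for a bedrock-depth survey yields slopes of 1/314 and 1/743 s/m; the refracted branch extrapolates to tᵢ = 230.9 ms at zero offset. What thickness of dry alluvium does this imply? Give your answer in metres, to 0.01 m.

θ_c = arcsin(314/743) = 25.00°; cos θ_c = 0.9063.
tᵢ = 2h cos θ_c/V₁ ⇒ h = tᵢ·V₁/(2 cos θ_c) = 0.2309·314/(2·0.9063) = 40.00 m.

40.00 m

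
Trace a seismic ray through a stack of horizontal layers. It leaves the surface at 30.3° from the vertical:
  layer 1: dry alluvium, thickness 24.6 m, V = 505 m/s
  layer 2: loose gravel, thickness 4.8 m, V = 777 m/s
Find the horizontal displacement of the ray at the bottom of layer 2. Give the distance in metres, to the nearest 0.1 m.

Apply Snell's law at each interface; in layer i the horizontal offset is hᵢ·tan θᵢ.
Layer 1: θ = 30.30°; offset = 24.6·tan 30.30° = 14.375 m.
Layer 2: sin θ = 777·sin 30.3°/505 = 0.7763, θ = 50.92°; offset = 4.8·tan 50.92° = 5.911 m.
Σ offsets = 20.286 m.

20.3 m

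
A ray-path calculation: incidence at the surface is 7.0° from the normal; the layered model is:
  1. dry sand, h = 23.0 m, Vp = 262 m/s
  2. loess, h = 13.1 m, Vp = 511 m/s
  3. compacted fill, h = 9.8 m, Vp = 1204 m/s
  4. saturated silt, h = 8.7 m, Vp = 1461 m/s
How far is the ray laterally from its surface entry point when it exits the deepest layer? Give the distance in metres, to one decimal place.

p = sin θ₁/V₁ = sin 7.0°/262 = 4.6515e-04 s/m is conserved through the stack.
Layer 1: θ = 7.00°; offset = 23.0·tan 7.00° = 2.824 m.
Layer 2: sin θ = p·511 = 0.2377 → θ = 13.75°; offset = 13.1·tan 13.75° = 3.206 m.
Layer 3: sin θ = p·1204 = 0.5600 → θ = 34.06°; offset = 9.8·tan 34.06° = 6.625 m.
Layer 4: sin θ = p·1461 = 0.6796 → θ = 42.81°; offset = 8.7·tan 42.81° = 8.059 m.
Total horizontal offset = 20.714 m.

20.7 m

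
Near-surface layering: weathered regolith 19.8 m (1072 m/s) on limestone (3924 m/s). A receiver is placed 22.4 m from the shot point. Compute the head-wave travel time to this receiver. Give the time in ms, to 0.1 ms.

41.2 ms

t = x/V₂ + 2h·√(V₂²−V₁²)/(V₁V₂).
√(V₂²−V₁²) = √(3924²−1072²) = 3774.7 m/s; delay term = 2·19.8·3774.7/(1072·3924) = 0.03554 s.
t = 22.4/3924 + 0.03554 = 0.04124 s.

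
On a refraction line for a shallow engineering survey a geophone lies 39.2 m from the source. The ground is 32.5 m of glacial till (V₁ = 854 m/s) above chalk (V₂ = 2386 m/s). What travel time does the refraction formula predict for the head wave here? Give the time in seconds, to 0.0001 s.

t = x/V₂ + 2h·√(V₂²−V₁²)/(V₁V₂).
√(V₂²−V₁²) = √(2386²−854²) = 2227.9 m/s; delay term = 2·32.5·2227.9/(854·2386) = 0.07107 s.
t = 39.2/2386 + 0.07107 = 0.08750 s.

0.0875 s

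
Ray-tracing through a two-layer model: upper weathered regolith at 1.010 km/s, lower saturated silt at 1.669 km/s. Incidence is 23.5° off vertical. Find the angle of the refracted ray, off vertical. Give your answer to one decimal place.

sin θ₁/V₁ = sin θ₂/V₂ ⇒ sin θ₂ = 1.669·sin 23.5°/1.010 = 1.669·0.3987/1.010 = 0.6589.
θ₂ = sin⁻¹(0.6589) = 41.22° (from vertical).

41.2°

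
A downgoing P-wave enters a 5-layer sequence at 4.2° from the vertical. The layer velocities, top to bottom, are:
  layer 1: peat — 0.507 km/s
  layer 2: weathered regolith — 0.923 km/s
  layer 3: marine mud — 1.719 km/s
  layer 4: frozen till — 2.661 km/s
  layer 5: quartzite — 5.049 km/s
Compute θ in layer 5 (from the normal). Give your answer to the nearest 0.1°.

Ray parameter p = sin 4.2° / 0.507 = 1.4445e-01 s/km.
sin θ_5 = p·V_5 = 1.4445e-01 × 5.049 = 0.7293.
θ_5 = arcsin 0.7293 = 46.83°.

46.8°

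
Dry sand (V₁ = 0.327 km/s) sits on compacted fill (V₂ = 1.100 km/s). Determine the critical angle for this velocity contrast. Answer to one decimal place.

At critical incidence the refracted ray runs along the interface (θ₂ = 90°), so sin θ_c = V₁/V₂.
θ_c = arcsin(0.327/1.100) = arcsin 0.2973 = 17.29°.

17.3°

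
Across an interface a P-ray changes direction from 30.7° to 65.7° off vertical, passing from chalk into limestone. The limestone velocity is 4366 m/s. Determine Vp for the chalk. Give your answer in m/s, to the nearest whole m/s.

Snell's law: sin 30.7°/V₁ = sin 65.7°/V₂.
V₁ = V₂·sin 30.7°/sin 65.7° = 4366 × 0.5602 = 2445.71 m/s.

2446 m/s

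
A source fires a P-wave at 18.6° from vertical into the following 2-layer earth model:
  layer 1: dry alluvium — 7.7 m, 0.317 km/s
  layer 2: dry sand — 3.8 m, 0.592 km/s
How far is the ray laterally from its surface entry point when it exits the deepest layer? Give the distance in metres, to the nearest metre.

5 m

Apply Snell's law at each interface; in layer i the horizontal offset is hᵢ·tan θᵢ.
Layer 1: θ = 18.60°; offset = 7.7·tan 18.60° = 2.591 m.
Layer 2: sin θ = 0.592·sin 18.6°/0.317 = 0.5957, θ = 36.56°; offset = 3.8·tan 36.56° = 2.818 m.
Total horizontal offset = 5.409 m.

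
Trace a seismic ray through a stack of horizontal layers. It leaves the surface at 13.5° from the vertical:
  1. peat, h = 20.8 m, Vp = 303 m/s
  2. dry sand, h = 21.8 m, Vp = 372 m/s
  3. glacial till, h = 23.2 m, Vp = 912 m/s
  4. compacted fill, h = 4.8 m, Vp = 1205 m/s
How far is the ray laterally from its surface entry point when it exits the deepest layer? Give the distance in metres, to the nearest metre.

Apply Snell's law at each interface; in layer i the horizontal offset is hᵢ·tan θᵢ.
Layer 1: θ = 13.50°; offset = 20.8·tan 13.50° = 4.994 m.
Layer 2: sin θ = 372·sin 13.5°/303 = 0.2866, θ = 16.65°; offset = 21.8·tan 16.65° = 6.522 m.
Layer 3: sin θ = 912·sin 13.5°/303 = 0.7026, θ = 44.64°; offset = 23.2·tan 44.64° = 22.910 m.
Layer 4: sin θ = 1205·sin 13.5°/303 = 0.9284, θ = 68.18°; offset = 4.8·tan 68.18° = 11.992 m.
Total horizontal offset = 46.417 m.

46 m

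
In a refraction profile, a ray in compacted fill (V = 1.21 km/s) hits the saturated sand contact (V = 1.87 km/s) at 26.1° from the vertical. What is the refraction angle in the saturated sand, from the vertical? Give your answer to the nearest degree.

Snell's law: sin θ₂ = (V₂/V₁)·sin θ₁ = (1.87/1.21)·sin 26.1° = 0.6799.
θ₂ = sin⁻¹(0.6799) = 42.84° (from vertical).

43°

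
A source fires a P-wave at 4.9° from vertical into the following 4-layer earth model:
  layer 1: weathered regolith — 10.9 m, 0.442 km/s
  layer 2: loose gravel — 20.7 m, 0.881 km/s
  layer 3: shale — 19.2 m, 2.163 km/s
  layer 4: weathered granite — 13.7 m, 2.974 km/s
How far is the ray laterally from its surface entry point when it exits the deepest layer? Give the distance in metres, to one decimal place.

23.0 m

Ray parameter p = sin 4.9° / 0.442 km/s = 1.9325e-01 s/km.
Layer 1: θ = 4.90°; offset = 10.9·tan 4.90° = 0.934 m.
Layer 2: sin θ = p·0.881 = 0.1703 → θ = 9.80°; offset = 20.7·tan 9.80° = 3.576 m.
Layer 3: sin θ = p·2.163 = 0.4180 → θ = 24.71°; offset = 19.2·tan 24.71° = 8.834 m.
Layer 4: sin θ = p·2.974 = 0.5747 → θ = 35.08°; offset = 13.7·tan 35.08° = 9.622 m.
Σ offsets = 22.967 m.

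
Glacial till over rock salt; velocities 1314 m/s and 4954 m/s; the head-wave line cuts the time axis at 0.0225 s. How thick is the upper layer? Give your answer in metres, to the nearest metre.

θ_c = arcsin(1314/4954) = 15.38°; cos θ_c = 0.9642.
tᵢ = 2h cos θ_c/V₁ ⇒ h = tᵢ·V₁/(2 cos θ_c) = 0.0225·1314/(2·0.9642) = 15.33 m.

15 m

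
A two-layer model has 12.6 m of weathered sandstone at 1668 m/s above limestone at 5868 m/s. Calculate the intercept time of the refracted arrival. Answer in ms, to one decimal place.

θ_c = arcsin(V₁/V₂) = arcsin(1668/5868) = 16.51°; cos θ_c = 0.9587.
tᵢ = 2h·cos θ_c / V₁ = 2·12.6·0.9587 / 1668 = 0.01448 s.

14.5 ms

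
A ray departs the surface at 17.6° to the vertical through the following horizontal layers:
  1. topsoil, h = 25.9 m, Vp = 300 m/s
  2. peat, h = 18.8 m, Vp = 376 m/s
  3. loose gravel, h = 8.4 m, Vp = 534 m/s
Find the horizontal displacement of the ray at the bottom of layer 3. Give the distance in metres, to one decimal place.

Ray parameter p = sin 17.6° / 300 m/s = 1.0079e-03 s/m.
Layer 1: θ = 17.60°; offset = 25.9·tan 17.60° = 8.216 m.
Layer 2: sin θ = p·376 = 0.3790 → θ = 22.27°; offset = 18.8·tan 22.27° = 7.699 m.
Layer 3: sin θ = p·534 = 0.5382 → θ = 32.56°; offset = 8.4·tan 32.56° = 5.364 m.
Σ offsets = 21.279 m.

21.3 m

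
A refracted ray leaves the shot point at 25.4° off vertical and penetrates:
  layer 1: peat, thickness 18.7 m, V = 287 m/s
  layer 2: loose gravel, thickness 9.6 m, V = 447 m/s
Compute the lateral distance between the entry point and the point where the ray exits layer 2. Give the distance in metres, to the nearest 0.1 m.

Ray parameter p = sin 25.4° / 287 m/s = 1.4945e-03 s/m.
Layer 1: θ = 25.40°; offset = 18.7·tan 25.40° = 8.879 m.
Layer 2: sin θ = p·447 = 0.6681 → θ = 41.92°; offset = 9.6·tan 41.92° = 8.619 m.
Σ offsets = 17.498 m.

17.5 m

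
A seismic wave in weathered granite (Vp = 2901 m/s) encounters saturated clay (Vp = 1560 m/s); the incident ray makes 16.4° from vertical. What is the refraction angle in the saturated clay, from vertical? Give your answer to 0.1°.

8.7°

sin θ₁/V₁ = sin θ₂/V₂ ⇒ sin θ₂ = 1560·sin 16.4°/2901 = 1560·0.2823/2901 = 0.1518.
θ₂ = sin⁻¹(0.1518) = 8.73° (from vertical).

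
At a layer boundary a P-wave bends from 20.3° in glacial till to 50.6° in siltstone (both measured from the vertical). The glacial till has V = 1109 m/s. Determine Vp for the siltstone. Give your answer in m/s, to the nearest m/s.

2470 m/s

sin 20.3° = 0.3469; sin 50.6° = 0.7727.
V₂ = V₁·(sin θ₂/sin θ₁) = 1109·(0.7727/0.3469) = 2470.09 m/s.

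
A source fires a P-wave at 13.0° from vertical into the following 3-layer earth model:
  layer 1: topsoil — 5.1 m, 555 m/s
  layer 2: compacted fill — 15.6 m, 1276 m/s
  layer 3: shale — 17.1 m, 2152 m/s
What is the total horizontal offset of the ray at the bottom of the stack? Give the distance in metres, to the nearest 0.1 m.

41.1 m

Ray parameter p = sin 13.0° / 555 m/s = 4.0532e-04 s/m.
Layer 1: θ = 13.00°; offset = 5.1·tan 13.00° = 1.177 m.
Layer 2: sin θ = p·1276 = 0.5172 → θ = 31.14°; offset = 15.6·tan 31.14° = 9.427 m.
Layer 3: sin θ = p·2152 = 0.8722 → θ = 60.72°; offset = 17.1·tan 60.72° = 30.497 m.
Summing the layer offsets gives 41.101 m.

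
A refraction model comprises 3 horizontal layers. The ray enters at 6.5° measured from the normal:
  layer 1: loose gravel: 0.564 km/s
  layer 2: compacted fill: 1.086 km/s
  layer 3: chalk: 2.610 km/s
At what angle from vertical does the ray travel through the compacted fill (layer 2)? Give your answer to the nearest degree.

13°

Ray parameter p = sin 6.5° / 0.564 = 2.0071e-01 s/km.
sin θ_2 = p·V_2 = 2.0071e-01 × 1.086 = 0.2180.
θ_2 = 12.59° from the vertical.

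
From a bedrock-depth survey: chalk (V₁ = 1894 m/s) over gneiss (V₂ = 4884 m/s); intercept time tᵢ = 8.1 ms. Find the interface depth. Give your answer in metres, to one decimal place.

8.3 m

h = tᵢ·V₁·V₂ / (2·√(V₂²−V₁²)).
√(V₂²−V₁²) = √(4884² − 1894²) = 4501.8 m/s.
h = 0.0081 s × 1894 × 4884 / (2 × 4501.8) = 8.32 m.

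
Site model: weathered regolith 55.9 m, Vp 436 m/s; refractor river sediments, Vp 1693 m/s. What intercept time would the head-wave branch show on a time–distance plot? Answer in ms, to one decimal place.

247.8 ms

θ_c = arcsin(V₁/V₂) = arcsin(436/1693) = 14.92°; cos θ_c = 0.9663.
tᵢ = 2h·cos θ_c / V₁ = 2·55.9·0.9663 / 436 = 0.24777 s.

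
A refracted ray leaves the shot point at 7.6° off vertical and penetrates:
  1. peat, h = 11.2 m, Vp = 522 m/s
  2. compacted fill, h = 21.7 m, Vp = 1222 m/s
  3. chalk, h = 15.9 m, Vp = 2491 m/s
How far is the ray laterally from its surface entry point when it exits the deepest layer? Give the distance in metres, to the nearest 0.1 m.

Apply Snell's law at each interface; in layer i the horizontal offset is hᵢ·tan θᵢ.
Layer 1: θ = 7.60°; offset = 11.2·tan 7.60° = 1.494 m.
Layer 2: sin θ = 1222·sin 7.6°/522 = 0.3096, θ = 18.04°; offset = 21.7·tan 18.04° = 7.066 m.
Layer 3: sin θ = 2491·sin 7.6°/522 = 0.6311, θ = 39.13°; offset = 15.9·tan 39.13° = 12.937 m.
Summing the layer offsets gives 21.497 m.

21.5 m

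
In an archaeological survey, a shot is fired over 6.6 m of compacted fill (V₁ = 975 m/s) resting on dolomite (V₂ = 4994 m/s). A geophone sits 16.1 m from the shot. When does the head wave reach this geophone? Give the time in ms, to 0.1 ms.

t = x/V₂ + 2h·√(V₂²−V₁²)/(V₁V₂).
√(V₂²−V₁²) = √(4994²−975²) = 4897.9 m/s; delay term = 2·6.6·4897.9/(975·4994) = 0.01328 s.
t = 16.1/4994 + 0.01328 = 0.01650 s.

16.5 ms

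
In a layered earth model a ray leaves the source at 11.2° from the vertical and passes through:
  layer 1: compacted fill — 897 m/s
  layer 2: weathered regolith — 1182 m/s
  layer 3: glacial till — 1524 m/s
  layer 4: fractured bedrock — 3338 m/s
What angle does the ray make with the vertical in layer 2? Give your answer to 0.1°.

14.8°

Ray parameter p = sin 11.2° / 897 = 2.1654e-04 s/m.
sin θ_2 = p·V_2 = 2.1654e-04 × 1182 = 0.2559.
θ_2 = arcsin 0.2559 = 14.83°.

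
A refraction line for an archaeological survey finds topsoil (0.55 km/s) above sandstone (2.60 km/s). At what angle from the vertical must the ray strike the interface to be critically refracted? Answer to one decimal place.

12.2°

At critical incidence the refracted ray runs along the interface (θ₂ = 90°), so sin θ_c = V₁/V₂.
θ_c = arcsin(0.55/2.60) = arcsin 0.2115 = 12.21°.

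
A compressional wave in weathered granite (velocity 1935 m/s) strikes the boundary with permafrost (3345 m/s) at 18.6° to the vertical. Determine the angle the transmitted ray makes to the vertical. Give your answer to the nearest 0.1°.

33.5°

Snell's law: sin θ₂ = (V₂/V₁)·sin θ₁ = (3345/1935)·sin 18.6° = 0.5514.
θ₂ = arcsin 0.5514 = 33.46° from the normal.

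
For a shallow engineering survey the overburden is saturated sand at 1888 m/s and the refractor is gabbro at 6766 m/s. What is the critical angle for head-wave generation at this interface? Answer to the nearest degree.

Critical incidence: sin θ_c = V₁/V₂ = 1888/6766 = 0.2790.
θ_c = arcsin 0.2790 = 16.20°.

16°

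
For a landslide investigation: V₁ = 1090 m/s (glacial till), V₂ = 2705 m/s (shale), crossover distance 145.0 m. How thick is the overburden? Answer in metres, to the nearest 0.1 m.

47.3 m

x_cross = 2h·√((V₂+V₁)/(V₂−V₁)) → h = x_cross / (2·√((V₂+V₁)/(V₂−V₁))).
√((V₂+V₁)/(V₂−V₁)) = √((2705+1090)/(2705−1090)) = 1.5329.
h = 145.0 / (2·1.5329) = 47.30 m.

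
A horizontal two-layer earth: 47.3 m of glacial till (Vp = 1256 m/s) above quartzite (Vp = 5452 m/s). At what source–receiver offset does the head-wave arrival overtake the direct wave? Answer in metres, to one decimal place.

119.6 m

θ_c = arcsin(1256/5452) = 13.32°, so cos θ_c = 0.9731 and tᵢ = 2h cos θ_c/V₁ = 0.0733 s.
At crossover x/V₁ = x/V₂ + tᵢ ⇒ x = tᵢ/(1/V₁ − 1/V₂) = 0.07329/(7.9618e-04 − 1.8342e-04) = 119.61 m.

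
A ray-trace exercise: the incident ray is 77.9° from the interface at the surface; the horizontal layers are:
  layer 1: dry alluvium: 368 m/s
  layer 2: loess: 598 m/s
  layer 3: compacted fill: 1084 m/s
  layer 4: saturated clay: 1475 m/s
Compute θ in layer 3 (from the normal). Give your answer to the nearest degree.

From the normal: θ₁ = 90° − 77.9° = 12.1°.
Ray parameter p = sin 12.1° / 368 = 5.6962e-04 s/m.
sin θ_3 = p·V_3 = 5.6962e-04 × 1084 = 0.6175.
θ_3 = arcsin 0.6175 = 38.13°.

38°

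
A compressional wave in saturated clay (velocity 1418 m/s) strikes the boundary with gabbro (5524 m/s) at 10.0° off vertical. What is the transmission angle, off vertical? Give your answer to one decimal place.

42.6°

sin θ₁/V₁ = sin θ₂/V₂ ⇒ sin θ₂ = 5524·sin 10.0°/1418 = 5524·0.1736/1418 = 0.6765.
θ₂ = sin⁻¹(0.6765) = 42.57° (from vertical).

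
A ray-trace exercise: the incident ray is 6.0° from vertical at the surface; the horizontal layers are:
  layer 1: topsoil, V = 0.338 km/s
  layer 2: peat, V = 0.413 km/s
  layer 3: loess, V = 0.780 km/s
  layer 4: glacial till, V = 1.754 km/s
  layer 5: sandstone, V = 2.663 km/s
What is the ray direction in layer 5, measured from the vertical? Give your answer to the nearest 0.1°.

55.4°

Snell's law across each interface conserves sin θ / V, so sin θ_5 = V_5·sin θ₁/V₁.
sin θ_5 = 2.663 × sin 6.0° / 0.338 = 0.8235.
θ_5 = 55.44° from the vertical.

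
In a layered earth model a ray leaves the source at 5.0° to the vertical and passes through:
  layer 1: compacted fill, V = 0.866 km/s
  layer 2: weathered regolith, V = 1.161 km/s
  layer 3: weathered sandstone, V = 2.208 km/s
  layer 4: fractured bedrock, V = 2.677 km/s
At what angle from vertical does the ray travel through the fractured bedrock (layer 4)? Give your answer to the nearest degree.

Ray parameter p = sin 5.0° / 0.866 = 1.0064e-01 s/km.
sin θ_4 = p·V_4 = 1.0064e-01 × 2.677 = 0.2694.
θ_4 = 15.63° from the vertical.

16°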